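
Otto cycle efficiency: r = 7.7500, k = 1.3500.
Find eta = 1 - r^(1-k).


r^(k-1) = 2.0476
eta = 1 - 1/2.0476 = 0.5116 = 51.1635%

51.1635%


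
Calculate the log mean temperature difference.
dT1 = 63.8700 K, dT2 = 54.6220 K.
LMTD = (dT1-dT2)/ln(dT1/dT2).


dT1/dT2 = 1.1693
ln(dT1/dT2) = 0.1564
LMTD = 9.2480 / 0.1564 = 59.1255 K

59.1255 K


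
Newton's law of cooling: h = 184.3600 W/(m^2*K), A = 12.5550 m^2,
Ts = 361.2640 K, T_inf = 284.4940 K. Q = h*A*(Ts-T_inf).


dT = 76.7700 K
Q = 184.3600 * 12.5550 * 76.7700 = 177694.8974 W

177694.8974 W


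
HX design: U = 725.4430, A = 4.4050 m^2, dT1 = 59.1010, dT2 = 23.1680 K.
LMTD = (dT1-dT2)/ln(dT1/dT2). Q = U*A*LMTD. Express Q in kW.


LMTD = 38.3705 K
Q = 725.4430 * 4.4050 * 38.3705 = 122615.7086 W = 122.6157 kW

122.6157 kW


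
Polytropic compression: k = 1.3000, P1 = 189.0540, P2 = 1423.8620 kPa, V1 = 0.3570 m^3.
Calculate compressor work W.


(k-1)/k = 0.2308
(P2/P1)^exp = 1.5935
W = 4.3333 * 189.0540 * 0.3570 * (1.5935 - 1) = 173.5846 kJ

173.5846 kJ


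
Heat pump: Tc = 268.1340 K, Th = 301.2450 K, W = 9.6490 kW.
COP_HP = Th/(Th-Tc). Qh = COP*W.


COP = 301.2450 / 33.1110 = 9.0980
Qh = 9.0980 * 9.6490 = 87.7869 kW

COP = 9.0980, Qh = 87.7869 kW


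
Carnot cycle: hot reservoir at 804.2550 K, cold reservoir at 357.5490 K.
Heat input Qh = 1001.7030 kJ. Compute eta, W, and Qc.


eta = 1 - 357.5490/804.2550 = 0.5554
W = 0.5554 * 1001.7030 = 556.3742 kJ
Qc = 1001.7030 - 556.3742 = 445.3288 kJ

eta = 55.5428%, W = 556.3742 kJ, Qc = 445.3288 kJ


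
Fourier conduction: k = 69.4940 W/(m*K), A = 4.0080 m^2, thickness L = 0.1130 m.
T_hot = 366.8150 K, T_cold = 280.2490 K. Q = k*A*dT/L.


dT = 86.5660 K
Q = 69.4940 * 4.0080 * 86.5660 / 0.1130 = 213375.1943 W

213375.1943 W


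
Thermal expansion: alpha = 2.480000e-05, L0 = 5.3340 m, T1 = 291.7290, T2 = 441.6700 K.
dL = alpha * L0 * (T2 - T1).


dT = 149.9410 K
dL = 2.480000e-05 * 5.3340 * 149.9410 = 0.019835 m
L_final = 5.353835 m

dL = 0.019835 m


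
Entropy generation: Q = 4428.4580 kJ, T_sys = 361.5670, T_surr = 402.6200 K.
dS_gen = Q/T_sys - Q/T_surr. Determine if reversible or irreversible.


dS_sys = 4428.4580/361.5670 = 12.2480 kJ/K
dS_surr = -4428.4580/402.6200 = -10.9991 kJ/K
dS_gen = 12.2480 - 10.9991 = 1.2489 kJ/K (irreversible)

dS_gen = 1.2489 kJ/K, irreversible


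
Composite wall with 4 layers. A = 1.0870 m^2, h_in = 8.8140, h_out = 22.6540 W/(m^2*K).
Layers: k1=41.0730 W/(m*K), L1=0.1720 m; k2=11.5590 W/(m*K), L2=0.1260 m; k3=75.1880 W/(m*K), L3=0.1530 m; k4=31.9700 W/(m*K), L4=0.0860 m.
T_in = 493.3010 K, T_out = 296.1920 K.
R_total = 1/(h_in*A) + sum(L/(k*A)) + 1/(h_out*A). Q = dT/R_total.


R_conv_in = 1/(8.8140*1.0870) = 0.1044
R_1 = 0.1720/(41.0730*1.0870) = 0.0039
R_2 = 0.1260/(11.5590*1.0870) = 0.0100
R_3 = 0.1530/(75.1880*1.0870) = 0.0019
R_4 = 0.0860/(31.9700*1.0870) = 0.0025
R_conv_out = 1/(22.6540*1.0870) = 0.0406
R_total = 0.1632 K/W
Q = 197.1090 / 0.1632 = 1207.6875 W

R_total = 0.1632 K/W, Q = 1207.6875 W


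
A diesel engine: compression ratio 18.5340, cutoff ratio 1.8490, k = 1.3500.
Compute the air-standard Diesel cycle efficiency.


r^(k-1) = 2.7784
rc^k = 2.2928
eta = 0.5940 = 59.4026%

59.4026%


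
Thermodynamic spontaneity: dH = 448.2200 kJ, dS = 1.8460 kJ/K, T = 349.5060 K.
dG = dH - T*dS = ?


T*dS = 349.5060 * 1.8460 = 645.1881 kJ
dG = 448.2200 - 645.1881 = -196.9681 kJ (spontaneous)

dG = -196.9681 kJ, spontaneous


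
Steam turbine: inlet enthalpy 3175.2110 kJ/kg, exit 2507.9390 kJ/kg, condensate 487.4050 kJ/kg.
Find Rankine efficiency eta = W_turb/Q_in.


W = 667.2720 kJ/kg
Q_in = 2687.8060 kJ/kg
eta = 0.2483 = 24.8259%

eta = 24.8259%


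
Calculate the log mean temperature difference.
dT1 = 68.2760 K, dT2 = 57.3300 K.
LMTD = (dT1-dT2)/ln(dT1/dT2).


dT1/dT2 = 1.1909
ln(dT1/dT2) = 0.1747
LMTD = 10.9460 / 0.1747 = 62.6437 K

62.6437 K


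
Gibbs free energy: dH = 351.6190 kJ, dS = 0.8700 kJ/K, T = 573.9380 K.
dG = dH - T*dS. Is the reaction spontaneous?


T*dS = 573.9380 * 0.8700 = 499.3261 kJ
dG = 351.6190 - 499.3261 = -147.7071 kJ (spontaneous)

dG = -147.7071 kJ, spontaneous


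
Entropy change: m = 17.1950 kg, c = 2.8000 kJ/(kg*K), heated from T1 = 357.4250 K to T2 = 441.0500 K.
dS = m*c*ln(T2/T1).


T2/T1 = 1.2340
ln(T2/T1) = 0.2102
dS = 17.1950 * 2.8000 * 0.2102 = 10.1219 kJ/K

10.1219 kJ/K


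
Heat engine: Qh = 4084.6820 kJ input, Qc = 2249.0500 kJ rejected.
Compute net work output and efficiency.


W = 4084.6820 - 2249.0500 = 1835.6320 kJ
eta = 1835.6320 / 4084.6820 = 0.4494 = 44.9394%

W = 1835.6320 kJ, eta = 44.9394%


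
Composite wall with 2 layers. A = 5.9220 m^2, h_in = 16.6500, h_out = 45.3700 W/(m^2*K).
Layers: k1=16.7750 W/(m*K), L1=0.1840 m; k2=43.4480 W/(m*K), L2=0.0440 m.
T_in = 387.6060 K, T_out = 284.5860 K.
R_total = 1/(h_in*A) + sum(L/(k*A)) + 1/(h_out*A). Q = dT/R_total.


R_conv_in = 1/(16.6500*5.9220) = 0.0101
R_1 = 0.1840/(16.7750*5.9220) = 0.0019
R_2 = 0.0440/(43.4480*5.9220) = 0.0002
R_conv_out = 1/(45.3700*5.9220) = 0.0037
R_total = 0.0159 K/W
Q = 103.0200 / 0.0159 = 6484.5712 W

R_total = 0.0159 K/W, Q = 6484.5712 W


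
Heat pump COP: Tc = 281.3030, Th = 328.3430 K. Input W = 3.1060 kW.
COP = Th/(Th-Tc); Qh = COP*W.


COP = 328.3430 / 47.0400 = 6.9801
Qh = 6.9801 * 3.1060 = 21.6801 kW

COP = 6.9801, Qh = 21.6801 kW


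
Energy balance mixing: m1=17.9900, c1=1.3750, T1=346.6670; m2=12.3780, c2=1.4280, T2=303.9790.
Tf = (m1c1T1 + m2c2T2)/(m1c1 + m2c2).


num = 13948.3087
den = 42.4120
Tf = 328.8762 K

328.8762 K


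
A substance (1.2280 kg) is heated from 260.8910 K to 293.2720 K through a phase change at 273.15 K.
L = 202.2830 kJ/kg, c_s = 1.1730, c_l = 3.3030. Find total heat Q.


Q1 (sensible, solid) = 1.2280 * 1.1730 * 12.2590 = 17.6584 kJ
Q2 (latent) = 1.2280 * 202.2830 = 248.4035 kJ
Q3 (sensible, liquid) = 1.2280 * 3.3030 * 20.1220 = 81.6165 kJ
Q_total = 347.6784 kJ

347.6784 kJ


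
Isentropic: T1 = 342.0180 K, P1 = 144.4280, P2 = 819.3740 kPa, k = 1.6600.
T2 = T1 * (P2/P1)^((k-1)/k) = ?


(k-1)/k = 0.3976
(P2/P1)^exp = 1.9940
T2 = 342.0180 * 1.9940 = 681.9693 K

681.9693 K


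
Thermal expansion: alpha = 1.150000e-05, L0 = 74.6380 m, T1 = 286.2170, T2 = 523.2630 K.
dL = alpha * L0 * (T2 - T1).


dT = 237.0460 K
dL = 1.150000e-05 * 74.6380 * 237.0460 = 0.203465 m
L_final = 74.841465 m

dL = 0.203465 m


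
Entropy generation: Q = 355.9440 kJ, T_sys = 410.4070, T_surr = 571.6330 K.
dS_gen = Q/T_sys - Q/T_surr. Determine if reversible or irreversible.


dS_sys = 355.9440/410.4070 = 0.8673 kJ/K
dS_surr = -355.9440/571.6330 = -0.6227 kJ/K
dS_gen = 0.8673 - 0.6227 = 0.2446 kJ/K (irreversible)

dS_gen = 0.2446 kJ/K, irreversible


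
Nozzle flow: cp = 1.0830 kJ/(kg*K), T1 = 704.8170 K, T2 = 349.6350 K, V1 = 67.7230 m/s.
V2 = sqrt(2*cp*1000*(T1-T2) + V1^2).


dT = 355.1820 K
2*cp*1000*dT = 769324.2120
V1^2 = 4586.4047
V2 = sqrt(773910.6167) = 879.7219 m/s

879.7219 m/s


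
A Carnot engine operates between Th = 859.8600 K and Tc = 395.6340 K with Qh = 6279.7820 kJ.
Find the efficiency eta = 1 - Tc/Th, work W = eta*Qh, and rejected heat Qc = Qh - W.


eta = 1 - 395.6340/859.8600 = 0.5399
W = 0.5399 * 6279.7820 = 3390.3636 kJ
Qc = 6279.7820 - 3390.3636 = 2889.4184 kJ

eta = 53.9886%, W = 3390.3636 kJ, Qc = 2889.4184 kJ


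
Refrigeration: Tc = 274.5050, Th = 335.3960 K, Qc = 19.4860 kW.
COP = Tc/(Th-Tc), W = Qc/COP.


COP = 274.5050 / 60.8910 = 4.5081
W = 19.4860 / 4.5081 = 4.3224 kW

COP = 4.5081, W = 4.3224 kW


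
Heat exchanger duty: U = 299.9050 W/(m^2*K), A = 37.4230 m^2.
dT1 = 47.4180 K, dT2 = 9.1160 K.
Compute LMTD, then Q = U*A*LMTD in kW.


LMTD = 23.2278 K
Q = 299.9050 * 37.4230 * 23.2278 = 260693.8553 W = 260.6939 kW

260.6939 kW


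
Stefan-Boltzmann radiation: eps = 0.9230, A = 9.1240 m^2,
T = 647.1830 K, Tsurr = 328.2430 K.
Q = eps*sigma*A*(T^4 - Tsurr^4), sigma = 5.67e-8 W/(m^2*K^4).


T^4 = 1.7543e+11
Tsurr^4 = 1.1609e+10
Q = 0.9230 * 5.67e-8 * 9.1240 * 1.6382e+11 = 78224.9666 W

78224.9666 W


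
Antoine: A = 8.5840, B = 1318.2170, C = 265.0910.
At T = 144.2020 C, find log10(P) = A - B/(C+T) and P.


C+T = 409.2930
B/(C+T) = 3.2207
log10(P) = 8.5840 - 3.2207 = 5.3633
P = 10^5.3633 = 230824.9829 mmHg

230824.9829 mmHg


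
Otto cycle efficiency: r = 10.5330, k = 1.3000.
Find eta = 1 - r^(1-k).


r^(k-1) = 2.0266
eta = 1 - 1/2.0266 = 0.5066 = 50.6560%

50.6560%


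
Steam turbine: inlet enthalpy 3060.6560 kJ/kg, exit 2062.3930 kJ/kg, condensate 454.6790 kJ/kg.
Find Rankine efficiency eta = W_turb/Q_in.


W = 998.2630 kJ/kg
Q_in = 2605.9770 kJ/kg
eta = 0.3831 = 38.3067%

eta = 38.3067%


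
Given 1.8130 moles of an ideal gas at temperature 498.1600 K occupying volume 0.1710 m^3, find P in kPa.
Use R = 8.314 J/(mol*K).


P = nRT/V = 1.8130 * 8.314 * 498.1600 / 0.1710
= 7508.9062 / 0.1710 = 43911.7319 Pa = 43.9117 kPa

43.9117 kPa


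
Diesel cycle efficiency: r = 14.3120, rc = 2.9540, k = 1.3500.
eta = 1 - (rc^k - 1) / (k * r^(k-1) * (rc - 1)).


r^(k-1) = 2.5380
rc^k = 4.3157
eta = 0.5047 = 50.4749%

50.4749%


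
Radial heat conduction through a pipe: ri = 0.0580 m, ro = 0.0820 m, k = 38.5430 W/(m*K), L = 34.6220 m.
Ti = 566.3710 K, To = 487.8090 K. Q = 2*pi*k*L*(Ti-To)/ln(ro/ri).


dT = 78.5620 K
ln(ro/ri) = 0.3463
Q = 2*pi*38.5430*34.6220*78.5620 / 0.3463 = 1902249.0567 W

1902249.0567 W


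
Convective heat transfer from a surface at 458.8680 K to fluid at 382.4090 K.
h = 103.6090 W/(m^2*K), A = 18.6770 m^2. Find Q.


dT = 76.4590 K
Q = 103.6090 * 18.6770 * 76.4590 = 147956.2156 W

147956.2156 W


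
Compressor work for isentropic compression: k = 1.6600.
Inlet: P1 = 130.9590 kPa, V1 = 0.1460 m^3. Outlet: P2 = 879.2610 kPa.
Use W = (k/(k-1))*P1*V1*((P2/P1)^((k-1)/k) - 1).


(k-1)/k = 0.3976
(P2/P1)^exp = 2.1321
W = 2.5152 * 130.9590 * 0.1460 * (2.1321 - 1) = 54.4407 kJ

54.4407 kJ


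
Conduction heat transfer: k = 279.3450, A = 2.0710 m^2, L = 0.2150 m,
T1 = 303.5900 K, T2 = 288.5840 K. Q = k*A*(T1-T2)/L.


dT = 15.0060 K
Q = 279.3450 * 2.0710 * 15.0060 / 0.2150 = 40378.2491 W

40378.2491 W


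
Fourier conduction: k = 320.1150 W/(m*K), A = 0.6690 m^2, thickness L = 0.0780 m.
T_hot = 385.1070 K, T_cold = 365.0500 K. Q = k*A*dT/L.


dT = 20.0570 K
Q = 320.1150 * 0.6690 * 20.0570 / 0.0780 = 55068.5339 W

55068.5339 W


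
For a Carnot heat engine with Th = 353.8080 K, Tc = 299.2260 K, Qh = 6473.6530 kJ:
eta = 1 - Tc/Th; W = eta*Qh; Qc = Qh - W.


eta = 1 - 299.2260/353.8080 = 0.1543
W = 0.1543 * 6473.6530 = 998.6912 kJ
Qc = 6473.6530 - 998.6912 = 5474.9618 kJ

eta = 15.4270%, W = 998.6912 kJ, Qc = 5474.9618 kJ


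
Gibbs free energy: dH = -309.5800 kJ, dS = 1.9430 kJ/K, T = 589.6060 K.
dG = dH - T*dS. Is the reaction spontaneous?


T*dS = 589.6060 * 1.9430 = 1145.6045 kJ
dG = -309.5800 - 1145.6045 = -1455.1845 kJ (spontaneous)

dG = -1455.1845 kJ, spontaneous


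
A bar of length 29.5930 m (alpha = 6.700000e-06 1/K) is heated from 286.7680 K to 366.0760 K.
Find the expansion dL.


dT = 79.3080 K
dL = 6.700000e-06 * 29.5930 * 79.3080 = 0.015725 m
L_final = 29.608725 m

dL = 0.015725 m


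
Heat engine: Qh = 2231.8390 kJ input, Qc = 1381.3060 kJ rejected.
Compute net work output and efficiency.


W = 2231.8390 - 1381.3060 = 850.5330 kJ
eta = 850.5330 / 2231.8390 = 0.3811 = 38.1091%

W = 850.5330 kJ, eta = 38.1091%


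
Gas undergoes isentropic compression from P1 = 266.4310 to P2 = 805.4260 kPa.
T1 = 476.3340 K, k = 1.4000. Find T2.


(k-1)/k = 0.2857
(P2/P1)^exp = 1.3717
T2 = 476.3340 * 1.3717 = 653.4019 K

653.4019 K


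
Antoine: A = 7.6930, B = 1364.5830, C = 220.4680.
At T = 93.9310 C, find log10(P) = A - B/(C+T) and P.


C+T = 314.3990
B/(C+T) = 4.3403
log10(P) = 7.6930 - 4.3403 = 3.3527
P = 10^3.3527 = 2252.7317 mmHg

2252.7317 mmHg


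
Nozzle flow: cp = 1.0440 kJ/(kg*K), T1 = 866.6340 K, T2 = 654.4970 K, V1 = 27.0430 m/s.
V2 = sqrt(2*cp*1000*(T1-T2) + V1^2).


dT = 212.1370 K
2*cp*1000*dT = 442942.0560
V1^2 = 731.3238
V2 = sqrt(443673.3798) = 666.0881 m/s

666.0881 m/s


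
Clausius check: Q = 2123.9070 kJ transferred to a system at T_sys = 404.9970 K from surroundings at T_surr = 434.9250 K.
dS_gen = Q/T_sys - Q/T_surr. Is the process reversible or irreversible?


dS_sys = 2123.9070/404.9970 = 5.2443 kJ/K
dS_surr = -2123.9070/434.9250 = -4.8834 kJ/K
dS_gen = 5.2443 - 4.8834 = 0.3609 kJ/K (irreversible)

dS_gen = 0.3609 kJ/K, irreversible


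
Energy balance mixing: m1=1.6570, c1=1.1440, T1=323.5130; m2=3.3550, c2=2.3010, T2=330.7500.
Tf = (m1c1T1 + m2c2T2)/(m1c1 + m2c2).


num = 3166.5959
den = 9.6155
Tf = 329.3233 K

329.3233 K


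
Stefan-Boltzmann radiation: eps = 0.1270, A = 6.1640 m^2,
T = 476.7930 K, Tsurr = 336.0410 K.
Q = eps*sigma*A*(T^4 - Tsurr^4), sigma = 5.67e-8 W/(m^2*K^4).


T^4 = 5.1680e+10
Tsurr^4 = 1.2752e+10
Q = 0.1270 * 5.67e-8 * 6.1640 * 3.8928e+10 = 1727.8678 W

1727.8678 W


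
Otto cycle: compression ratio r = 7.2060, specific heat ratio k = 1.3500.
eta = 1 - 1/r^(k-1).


r^(k-1) = 1.9961
eta = 1 - 1/1.9961 = 0.4990 = 49.9035%

49.9035%


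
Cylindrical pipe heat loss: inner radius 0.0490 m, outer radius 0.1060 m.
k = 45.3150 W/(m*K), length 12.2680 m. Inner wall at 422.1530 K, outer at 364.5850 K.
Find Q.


dT = 57.5680 K
ln(ro/ri) = 0.7716
Q = 2*pi*45.3150*12.2680*57.5680 / 0.7716 = 260599.7313 W

260599.7313 W


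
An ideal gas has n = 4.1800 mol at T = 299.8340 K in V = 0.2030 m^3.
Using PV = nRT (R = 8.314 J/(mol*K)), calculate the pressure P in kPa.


P = nRT/V = 4.1800 * 8.314 * 299.8340 / 0.2030
= 10419.9871 / 0.2030 = 51329.9856 Pa = 51.3300 kPa

51.3300 kPa


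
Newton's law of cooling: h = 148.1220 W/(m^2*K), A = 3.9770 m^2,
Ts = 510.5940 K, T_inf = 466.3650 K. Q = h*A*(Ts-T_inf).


dT = 44.2290 K
Q = 148.1220 * 3.9770 * 44.2290 = 26054.4721 W

26054.4721 W


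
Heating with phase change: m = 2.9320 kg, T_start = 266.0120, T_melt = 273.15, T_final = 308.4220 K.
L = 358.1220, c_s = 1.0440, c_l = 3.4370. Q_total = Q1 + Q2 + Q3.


Q1 (sensible, solid) = 2.9320 * 1.0440 * 7.1380 = 21.8495 kJ
Q2 (latent) = 2.9320 * 358.1220 = 1050.0137 kJ
Q3 (sensible, liquid) = 2.9320 * 3.4370 * 35.2720 = 355.4460 kJ
Q_total = 1427.3091 kJ

1427.3091 kJ


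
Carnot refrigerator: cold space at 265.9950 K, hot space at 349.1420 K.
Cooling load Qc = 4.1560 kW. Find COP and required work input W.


COP = 265.9950 / 83.1470 = 3.1991
W = 4.1560 / 3.1991 = 1.2991 kW

COP = 3.1991, W = 1.2991 kW


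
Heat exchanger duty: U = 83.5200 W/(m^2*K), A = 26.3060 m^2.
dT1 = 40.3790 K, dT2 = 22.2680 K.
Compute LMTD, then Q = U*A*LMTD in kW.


LMTD = 30.4305 K
Q = 83.5200 * 26.3060 * 30.4305 = 66858.1872 W = 66.8582 kW

66.8582 kW


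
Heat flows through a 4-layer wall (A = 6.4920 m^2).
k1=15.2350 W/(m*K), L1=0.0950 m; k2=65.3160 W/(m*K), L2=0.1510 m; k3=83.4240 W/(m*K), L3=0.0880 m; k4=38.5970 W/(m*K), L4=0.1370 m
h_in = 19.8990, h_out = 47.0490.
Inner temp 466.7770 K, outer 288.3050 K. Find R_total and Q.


R_conv_in = 1/(19.8990*6.4920) = 0.0077
R_1 = 0.0950/(15.2350*6.4920) = 0.0010
R_2 = 0.1510/(65.3160*6.4920) = 0.0004
R_3 = 0.0880/(83.4240*6.4920) = 0.0002
R_4 = 0.1370/(38.5970*6.4920) = 0.0005
R_conv_out = 1/(47.0490*6.4920) = 0.0033
R_total = 0.0130 K/W
Q = 178.4720 / 0.0130 = 13685.7968 W

R_total = 0.0130 K/W, Q = 13685.7968 W


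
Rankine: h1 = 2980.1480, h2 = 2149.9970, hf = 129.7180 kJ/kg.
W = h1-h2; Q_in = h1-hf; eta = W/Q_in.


W = 830.1510 kJ/kg
Q_in = 2850.4300 kJ/kg
eta = 0.2912 = 29.1237%

eta = 29.1237%


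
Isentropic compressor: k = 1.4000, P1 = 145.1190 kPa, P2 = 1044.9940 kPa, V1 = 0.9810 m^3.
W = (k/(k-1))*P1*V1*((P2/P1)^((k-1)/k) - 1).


(k-1)/k = 0.2857
(P2/P1)^exp = 1.7578
W = 3.5000 * 145.1190 * 0.9810 * (1.7578 - 1) = 377.5840 kJ

377.5840 kJ


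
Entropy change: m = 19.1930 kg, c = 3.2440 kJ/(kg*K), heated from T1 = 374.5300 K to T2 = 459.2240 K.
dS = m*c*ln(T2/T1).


T2/T1 = 1.2261
ln(T2/T1) = 0.2039
dS = 19.1930 * 3.2440 * 0.2039 = 12.6931 kJ/K

12.6931 kJ/K


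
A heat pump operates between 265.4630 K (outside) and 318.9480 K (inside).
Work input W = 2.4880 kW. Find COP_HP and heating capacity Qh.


COP = 318.9480 / 53.4850 = 5.9633
Qh = 5.9633 * 2.4880 = 14.8367 kW

COP = 5.9633, Qh = 14.8367 kW


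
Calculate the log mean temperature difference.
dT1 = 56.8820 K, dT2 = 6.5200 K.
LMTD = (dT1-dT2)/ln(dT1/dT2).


dT1/dT2 = 8.7242
ln(dT1/dT2) = 2.1661
LMTD = 50.3620 / 2.1661 = 23.2500 K

23.2500 K


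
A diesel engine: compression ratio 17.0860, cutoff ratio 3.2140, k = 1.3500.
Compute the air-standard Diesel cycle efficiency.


r^(k-1) = 2.7004
rc^k = 4.8363
eta = 0.5247 = 52.4692%

52.4692%


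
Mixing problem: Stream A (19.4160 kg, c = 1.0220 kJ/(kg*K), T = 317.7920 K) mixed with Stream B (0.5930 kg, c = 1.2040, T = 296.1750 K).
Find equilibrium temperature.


num = 6517.4556
den = 20.5571
Tf = 317.0412 K

317.0412 K


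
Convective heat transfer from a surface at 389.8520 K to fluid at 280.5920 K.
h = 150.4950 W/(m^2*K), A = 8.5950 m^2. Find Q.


dT = 109.2600 K
Q = 150.4950 * 8.5950 * 109.2600 = 141328.3044 W

141328.3044 W


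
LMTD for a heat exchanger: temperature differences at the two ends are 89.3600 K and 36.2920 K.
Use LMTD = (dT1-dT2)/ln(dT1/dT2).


dT1/dT2 = 2.4623
ln(dT1/dT2) = 0.9011
LMTD = 53.0680 / 0.9011 = 58.8940 K

58.8940 K


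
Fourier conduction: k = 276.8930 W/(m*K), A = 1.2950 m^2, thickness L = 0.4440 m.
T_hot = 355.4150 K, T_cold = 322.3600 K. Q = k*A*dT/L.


dT = 33.0550 K
Q = 276.8930 * 1.2950 * 33.0550 / 0.4440 = 26695.3695 W

26695.3695 W


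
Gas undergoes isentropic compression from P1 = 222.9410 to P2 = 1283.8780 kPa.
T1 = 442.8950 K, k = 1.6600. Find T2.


(k-1)/k = 0.3976
(P2/P1)^exp = 2.0059
T2 = 442.8950 * 2.0059 = 888.3870 K

888.3870 K


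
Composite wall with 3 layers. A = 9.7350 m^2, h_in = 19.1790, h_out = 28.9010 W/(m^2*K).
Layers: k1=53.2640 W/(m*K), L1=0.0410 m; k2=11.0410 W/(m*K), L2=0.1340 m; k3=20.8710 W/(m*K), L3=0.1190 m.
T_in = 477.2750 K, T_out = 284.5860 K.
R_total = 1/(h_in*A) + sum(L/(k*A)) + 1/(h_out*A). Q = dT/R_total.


R_conv_in = 1/(19.1790*9.7350) = 0.0054
R_1 = 0.0410/(53.2640*9.7350) = 7.9070e-05
R_2 = 0.1340/(11.0410*9.7350) = 0.0012
R_3 = 0.1190/(20.8710*9.7350) = 0.0006
R_conv_out = 1/(28.9010*9.7350) = 0.0036
R_total = 0.0108 K/W
Q = 192.6890 / 0.0108 = 17805.7951 W

R_total = 0.0108 K/W, Q = 17805.7951 W


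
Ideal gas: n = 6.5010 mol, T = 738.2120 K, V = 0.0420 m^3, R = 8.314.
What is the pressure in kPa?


P = nRT/V = 6.5010 * 8.314 * 738.2120 / 0.0420
= 39899.8522 / 0.0420 = 949996.4806 Pa = 949.9965 kPa

949.9965 kPa


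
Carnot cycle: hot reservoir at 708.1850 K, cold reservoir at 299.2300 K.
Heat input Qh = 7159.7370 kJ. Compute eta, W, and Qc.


eta = 1 - 299.2300/708.1850 = 0.5775
W = 0.5775 * 7159.7370 = 4134.5273 kJ
Qc = 7159.7370 - 4134.5273 = 3025.2097 kJ

eta = 57.7469%, W = 4134.5273 kJ, Qc = 3025.2097 kJ


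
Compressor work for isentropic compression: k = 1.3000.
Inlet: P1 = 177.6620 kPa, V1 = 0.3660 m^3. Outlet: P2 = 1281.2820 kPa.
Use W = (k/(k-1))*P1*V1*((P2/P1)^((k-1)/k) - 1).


(k-1)/k = 0.2308
(P2/P1)^exp = 1.5777
W = 4.3333 * 177.6620 * 0.3660 * (1.5777 - 1) = 162.7665 kJ

162.7665 kJ


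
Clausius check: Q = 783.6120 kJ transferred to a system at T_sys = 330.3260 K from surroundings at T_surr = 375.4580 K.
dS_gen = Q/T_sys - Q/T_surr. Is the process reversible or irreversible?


dS_sys = 783.6120/330.3260 = 2.3722 kJ/K
dS_surr = -783.6120/375.4580 = -2.0871 kJ/K
dS_gen = 2.3722 - 2.0871 = 0.2852 kJ/K (irreversible)

dS_gen = 0.2852 kJ/K, irreversible


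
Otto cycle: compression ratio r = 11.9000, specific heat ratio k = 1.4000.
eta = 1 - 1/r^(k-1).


r^(k-1) = 2.6929
eta = 1 - 1/2.6929 = 0.6287 = 62.8652%

62.8652%


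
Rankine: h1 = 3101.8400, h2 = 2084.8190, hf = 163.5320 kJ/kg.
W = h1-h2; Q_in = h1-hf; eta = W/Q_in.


W = 1017.0210 kJ/kg
Q_in = 2938.3080 kJ/kg
eta = 0.3461 = 34.6125%

eta = 34.6125%


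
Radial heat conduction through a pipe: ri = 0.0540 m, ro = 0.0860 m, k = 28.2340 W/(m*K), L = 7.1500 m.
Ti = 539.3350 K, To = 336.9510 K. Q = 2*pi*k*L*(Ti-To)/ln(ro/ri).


dT = 202.3840 K
ln(ro/ri) = 0.4654
Q = 2*pi*28.2340*7.1500*202.3840 / 0.4654 = 551623.0589 W

551623.0589 W


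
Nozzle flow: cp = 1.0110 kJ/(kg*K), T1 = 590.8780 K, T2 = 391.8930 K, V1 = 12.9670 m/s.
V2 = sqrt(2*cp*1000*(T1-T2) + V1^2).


dT = 198.9850 K
2*cp*1000*dT = 402347.6700
V1^2 = 168.1431
V2 = sqrt(402515.8131) = 634.4413 m/s

634.4413 m/s


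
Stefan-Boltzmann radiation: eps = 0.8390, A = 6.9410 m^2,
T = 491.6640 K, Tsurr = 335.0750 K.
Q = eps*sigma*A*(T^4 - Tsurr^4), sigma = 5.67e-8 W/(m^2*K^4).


T^4 = 5.8435e+10
Tsurr^4 = 1.2606e+10
Q = 0.8390 * 5.67e-8 * 6.9410 * 4.5829e+10 = 15132.5016 W

15132.5016 W


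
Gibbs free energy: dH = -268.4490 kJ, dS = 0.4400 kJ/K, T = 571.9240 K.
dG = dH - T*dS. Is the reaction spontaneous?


T*dS = 571.9240 * 0.4400 = 251.6466 kJ
dG = -268.4490 - 251.6466 = -520.0956 kJ (spontaneous)

dG = -520.0956 kJ, spontaneous


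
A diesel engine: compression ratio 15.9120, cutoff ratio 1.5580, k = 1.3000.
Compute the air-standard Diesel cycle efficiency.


r^(k-1) = 2.2936
rc^k = 1.7797
eta = 0.5314 = 53.1390%

53.1390%


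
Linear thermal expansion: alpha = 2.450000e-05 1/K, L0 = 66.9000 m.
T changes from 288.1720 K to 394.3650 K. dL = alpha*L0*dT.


dT = 106.1930 K
dL = 2.450000e-05 * 66.9000 * 106.1930 = 0.174056 m
L_final = 67.074056 m

dL = 0.174056 m


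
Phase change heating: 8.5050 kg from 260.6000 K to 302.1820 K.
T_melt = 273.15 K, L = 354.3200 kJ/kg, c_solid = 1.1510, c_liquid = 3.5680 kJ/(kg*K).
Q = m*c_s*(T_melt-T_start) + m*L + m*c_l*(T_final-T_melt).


Q1 (sensible, solid) = 8.5050 * 1.1510 * 12.5500 = 122.8552 kJ
Q2 (latent) = 8.5050 * 354.3200 = 3013.4916 kJ
Q3 (sensible, liquid) = 8.5050 * 3.5680 * 29.0320 = 881.0004 kJ
Q_total = 4017.3472 kJ

4017.3472 kJ


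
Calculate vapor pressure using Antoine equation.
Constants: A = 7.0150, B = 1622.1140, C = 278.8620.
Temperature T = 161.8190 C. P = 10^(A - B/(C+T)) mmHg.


C+T = 440.6810
B/(C+T) = 3.6809
log10(P) = 7.0150 - 3.6809 = 3.3341
P = 10^3.3341 = 2158.1138 mmHg

2158.1138 mmHg


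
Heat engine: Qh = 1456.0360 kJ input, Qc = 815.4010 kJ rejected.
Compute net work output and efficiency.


W = 1456.0360 - 815.4010 = 640.6350 kJ
eta = 640.6350 / 1456.0360 = 0.4400 = 43.9986%

W = 640.6350 kJ, eta = 43.9986%


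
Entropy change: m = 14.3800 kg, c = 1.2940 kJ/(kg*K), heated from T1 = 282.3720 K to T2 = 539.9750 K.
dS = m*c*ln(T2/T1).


T2/T1 = 1.9123
ln(T2/T1) = 0.6483
dS = 14.3800 * 1.2940 * 0.6483 = 12.0633 kJ/K

12.0633 kJ/K


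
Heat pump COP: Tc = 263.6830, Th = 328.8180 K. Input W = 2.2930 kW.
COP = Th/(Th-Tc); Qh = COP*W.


COP = 328.8180 / 65.1350 = 5.0483
Qh = 5.0483 * 2.2930 = 11.5756 kW

COP = 5.0483, Qh = 11.5756 kW


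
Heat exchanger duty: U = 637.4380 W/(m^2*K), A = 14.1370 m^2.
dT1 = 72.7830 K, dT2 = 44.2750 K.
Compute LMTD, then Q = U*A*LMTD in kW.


LMTD = 57.3530 K
Q = 637.4380 * 14.1370 * 57.3530 = 516834.1427 W = 516.8341 kW

516.8341 kW


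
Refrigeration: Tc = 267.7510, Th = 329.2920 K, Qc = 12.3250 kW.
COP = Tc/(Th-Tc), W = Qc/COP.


COP = 267.7510 / 61.5410 = 4.3508
W = 12.3250 / 4.3508 = 2.8328 kW

COP = 4.3508, W = 2.8328 kW


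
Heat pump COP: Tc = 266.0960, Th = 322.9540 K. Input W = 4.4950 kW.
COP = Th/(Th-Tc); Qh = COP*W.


COP = 322.9540 / 56.8580 = 5.6800
Qh = 5.6800 * 4.4950 = 25.5316 kW

COP = 5.6800, Qh = 25.5316 kW


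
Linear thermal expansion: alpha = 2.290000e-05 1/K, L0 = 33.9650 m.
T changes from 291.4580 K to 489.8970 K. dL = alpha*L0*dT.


dT = 198.4390 K
dL = 2.290000e-05 * 33.9650 * 198.4390 = 0.154346 m
L_final = 34.119346 m

dL = 0.154346 m


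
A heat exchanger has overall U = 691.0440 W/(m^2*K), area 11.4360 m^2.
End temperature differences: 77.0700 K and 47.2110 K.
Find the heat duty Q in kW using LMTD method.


LMTD = 60.9259 K
Q = 691.0440 * 11.4360 * 60.9259 = 481483.8902 W = 481.4839 kW

481.4839 kW


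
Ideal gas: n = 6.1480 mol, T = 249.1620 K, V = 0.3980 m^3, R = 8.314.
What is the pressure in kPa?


P = nRT/V = 6.1480 * 8.314 * 249.1620 / 0.3980
= 12735.7841 / 0.3980 = 31999.4575 Pa = 31.9995 kPa

31.9995 kPa


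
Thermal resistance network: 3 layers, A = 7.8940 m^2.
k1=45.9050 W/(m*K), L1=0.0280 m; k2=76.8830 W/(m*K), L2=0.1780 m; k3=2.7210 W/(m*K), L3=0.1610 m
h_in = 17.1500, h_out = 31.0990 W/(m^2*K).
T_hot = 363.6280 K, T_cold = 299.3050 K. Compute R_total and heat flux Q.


R_conv_in = 1/(17.1500*7.8940) = 0.0074
R_1 = 0.0280/(45.9050*7.8940) = 7.7268e-05
R_2 = 0.1780/(76.8830*7.8940) = 0.0003
R_3 = 0.1610/(2.7210*7.8940) = 0.0075
R_conv_out = 1/(31.0990*7.8940) = 0.0041
R_total = 0.0193 K/W
Q = 64.3230 / 0.0193 = 3328.3239 W

R_total = 0.0193 K/W, Q = 3328.3239 W


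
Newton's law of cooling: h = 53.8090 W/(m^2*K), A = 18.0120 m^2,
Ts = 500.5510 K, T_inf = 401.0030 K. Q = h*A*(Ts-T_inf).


dT = 99.5480 K
Q = 53.8090 * 18.0120 * 99.5480 = 96482.6889 W

96482.6889 W


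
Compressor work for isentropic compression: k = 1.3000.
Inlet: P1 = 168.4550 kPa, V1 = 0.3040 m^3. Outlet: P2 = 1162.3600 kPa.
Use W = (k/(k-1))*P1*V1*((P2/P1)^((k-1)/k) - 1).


(k-1)/k = 0.2308
(P2/P1)^exp = 1.5616
W = 4.3333 * 168.4550 * 0.3040 * (1.5616 - 1) = 124.6354 kJ

124.6354 kJ


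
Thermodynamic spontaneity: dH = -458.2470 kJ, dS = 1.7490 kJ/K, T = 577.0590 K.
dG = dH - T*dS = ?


T*dS = 577.0590 * 1.7490 = 1009.2762 kJ
dG = -458.2470 - 1009.2762 = -1467.5232 kJ (spontaneous)

dG = -1467.5232 kJ, spontaneous


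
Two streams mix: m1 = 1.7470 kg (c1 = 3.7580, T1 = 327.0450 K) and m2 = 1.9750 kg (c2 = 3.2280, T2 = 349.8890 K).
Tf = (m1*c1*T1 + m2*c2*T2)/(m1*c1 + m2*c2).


num = 4377.7717
den = 12.9405
Tf = 338.2994 K

338.2994 K


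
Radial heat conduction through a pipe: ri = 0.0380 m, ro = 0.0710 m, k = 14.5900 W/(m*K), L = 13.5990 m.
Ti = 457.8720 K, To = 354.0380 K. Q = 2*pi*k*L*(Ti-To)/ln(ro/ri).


dT = 103.8340 K
ln(ro/ri) = 0.6251
Q = 2*pi*14.5900*13.5990*103.8340 / 0.6251 = 207079.2507 W

207079.2507 W


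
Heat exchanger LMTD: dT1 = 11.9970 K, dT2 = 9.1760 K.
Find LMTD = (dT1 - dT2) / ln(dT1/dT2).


dT1/dT2 = 1.3074
ln(dT1/dT2) = 0.2681
LMTD = 2.8210 / 0.2681 = 10.5236 K

10.5236 K


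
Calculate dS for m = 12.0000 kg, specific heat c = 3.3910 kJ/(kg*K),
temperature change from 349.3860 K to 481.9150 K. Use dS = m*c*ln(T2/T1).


T2/T1 = 1.3793
ln(T2/T1) = 0.3216
dS = 12.0000 * 3.3910 * 0.3216 = 13.0862 kJ/K

13.0862 kJ/K


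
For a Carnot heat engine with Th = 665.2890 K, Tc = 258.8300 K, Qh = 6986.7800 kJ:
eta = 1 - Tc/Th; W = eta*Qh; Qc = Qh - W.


eta = 1 - 258.8300/665.2890 = 0.6110
W = 0.6110 * 6986.7800 = 4268.5804 kJ
Qc = 6986.7800 - 4268.5804 = 2718.1996 kJ

eta = 61.0951%, W = 4268.5804 kJ, Qc = 2718.1996 kJ


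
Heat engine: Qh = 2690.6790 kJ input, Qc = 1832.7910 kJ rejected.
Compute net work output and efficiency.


W = 2690.6790 - 1832.7910 = 857.8880 kJ
eta = 857.8880 / 2690.6790 = 0.3188 = 31.8837%

W = 857.8880 kJ, eta = 31.8837%


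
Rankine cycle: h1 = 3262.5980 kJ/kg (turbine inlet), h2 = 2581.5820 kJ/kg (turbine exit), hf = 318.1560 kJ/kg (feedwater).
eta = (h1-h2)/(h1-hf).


W = 681.0160 kJ/kg
Q_in = 2944.4420 kJ/kg
eta = 0.2313 = 23.1289%

eta = 23.1289%


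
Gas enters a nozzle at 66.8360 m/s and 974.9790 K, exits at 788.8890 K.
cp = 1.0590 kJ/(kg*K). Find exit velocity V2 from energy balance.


dT = 186.0900 K
2*cp*1000*dT = 394138.6200
V1^2 = 4467.0509
V2 = sqrt(398605.6709) = 631.3523 m/s

631.3523 m/s


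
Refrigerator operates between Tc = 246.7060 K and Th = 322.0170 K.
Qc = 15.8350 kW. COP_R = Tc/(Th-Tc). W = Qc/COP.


COP = 246.7060 / 75.3110 = 3.2758
W = 15.8350 / 3.2758 = 4.8339 kW

COP = 3.2758, W = 4.8339 kW


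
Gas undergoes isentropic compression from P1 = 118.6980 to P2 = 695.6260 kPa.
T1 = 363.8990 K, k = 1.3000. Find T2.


(k-1)/k = 0.2308
(P2/P1)^exp = 1.5039
T2 = 363.8990 * 1.5039 = 547.2629 K

547.2629 K


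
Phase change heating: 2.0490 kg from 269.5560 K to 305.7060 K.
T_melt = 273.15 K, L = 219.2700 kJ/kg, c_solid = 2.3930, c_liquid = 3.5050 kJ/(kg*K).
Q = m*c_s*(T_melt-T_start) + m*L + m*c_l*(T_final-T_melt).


Q1 (sensible, solid) = 2.0490 * 2.3930 * 3.5940 = 17.6223 kJ
Q2 (latent) = 2.0490 * 219.2700 = 449.2842 kJ
Q3 (sensible, liquid) = 2.0490 * 3.5050 * 32.5560 = 233.8089 kJ
Q_total = 700.7154 kJ

700.7154 kJ


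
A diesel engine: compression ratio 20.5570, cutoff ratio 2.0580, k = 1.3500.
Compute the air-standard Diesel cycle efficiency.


r^(k-1) = 2.8810
rc^k = 2.6494
eta = 0.5992 = 59.9155%

59.9155%


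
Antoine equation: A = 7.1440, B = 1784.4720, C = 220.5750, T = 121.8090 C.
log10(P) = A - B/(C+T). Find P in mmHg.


C+T = 342.3840
B/(C+T) = 5.2119
log10(P) = 7.1440 - 5.2119 = 1.9321
P = 10^1.9321 = 85.5259 mmHg

85.5259 mmHg


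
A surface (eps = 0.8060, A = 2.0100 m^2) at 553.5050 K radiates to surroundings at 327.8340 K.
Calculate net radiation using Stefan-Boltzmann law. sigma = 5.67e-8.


T^4 = 9.3861e+10
Tsurr^4 = 1.1551e+10
Q = 0.8060 * 5.67e-8 * 2.0100 * 8.2310e+10 = 7560.8118 W

7560.8118 W


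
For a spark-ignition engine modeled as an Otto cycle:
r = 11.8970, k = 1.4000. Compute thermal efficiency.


r^(k-1) = 2.6926
eta = 1 - 1/2.6926 = 0.6286 = 62.8614%

62.8614%


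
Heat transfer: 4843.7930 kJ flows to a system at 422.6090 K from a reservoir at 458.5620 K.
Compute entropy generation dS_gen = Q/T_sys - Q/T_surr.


dS_sys = 4843.7930/422.6090 = 11.4616 kJ/K
dS_surr = -4843.7930/458.5620 = -10.5630 kJ/K
dS_gen = 11.4616 - 10.5630 = 0.8986 kJ/K (irreversible)

dS_gen = 0.8986 kJ/K, irreversible


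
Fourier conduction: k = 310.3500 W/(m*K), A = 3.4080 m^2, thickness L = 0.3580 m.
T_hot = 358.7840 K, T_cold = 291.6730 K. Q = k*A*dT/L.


dT = 67.1110 K
Q = 310.3500 * 3.4080 * 67.1110 / 0.3580 = 198272.2885 W

198272.2885 W


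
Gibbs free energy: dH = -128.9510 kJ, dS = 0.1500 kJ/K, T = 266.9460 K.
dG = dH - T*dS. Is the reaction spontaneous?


T*dS = 266.9460 * 0.1500 = 40.0419 kJ
dG = -128.9510 - 40.0419 = -168.9929 kJ (spontaneous)

dG = -168.9929 kJ, spontaneous


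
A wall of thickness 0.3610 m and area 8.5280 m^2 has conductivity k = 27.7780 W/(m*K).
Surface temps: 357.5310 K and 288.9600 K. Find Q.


dT = 68.5710 K
Q = 27.7780 * 8.5280 * 68.5710 / 0.3610 = 44996.7810 W

44996.7810 W


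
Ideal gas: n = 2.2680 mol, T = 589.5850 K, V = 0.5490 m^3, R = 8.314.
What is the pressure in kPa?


P = nRT/V = 2.2680 * 8.314 * 589.5850 / 0.5490
= 11117.3044 / 0.5490 = 20250.0990 Pa = 20.2501 kPa

20.2501 kPa


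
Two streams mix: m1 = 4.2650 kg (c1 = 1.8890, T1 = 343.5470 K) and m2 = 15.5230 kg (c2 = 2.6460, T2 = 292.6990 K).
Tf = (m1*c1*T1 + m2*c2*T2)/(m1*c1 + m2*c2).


num = 14790.0928
den = 49.1304
Tf = 301.0372 K

301.0372 K


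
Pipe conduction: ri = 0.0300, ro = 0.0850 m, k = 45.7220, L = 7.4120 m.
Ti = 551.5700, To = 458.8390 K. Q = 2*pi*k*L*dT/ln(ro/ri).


dT = 92.7310 K
ln(ro/ri) = 1.0415
Q = 2*pi*45.7220*7.4120*92.7310 / 1.0415 = 189594.3545 W

189594.3545 W


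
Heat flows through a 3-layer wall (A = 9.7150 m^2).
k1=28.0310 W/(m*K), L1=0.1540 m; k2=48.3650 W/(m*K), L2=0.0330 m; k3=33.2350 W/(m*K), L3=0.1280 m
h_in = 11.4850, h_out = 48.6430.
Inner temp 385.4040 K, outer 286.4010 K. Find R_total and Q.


R_conv_in = 1/(11.4850*9.7150) = 0.0090
R_1 = 0.1540/(28.0310*9.7150) = 0.0006
R_2 = 0.0330/(48.3650*9.7150) = 7.0233e-05
R_3 = 0.1280/(33.2350*9.7150) = 0.0004
R_conv_out = 1/(48.6430*9.7150) = 0.0021
R_total = 0.0121 K/W
Q = 99.0030 / 0.0121 = 8174.8250 W

R_total = 0.0121 K/W, Q = 8174.8250 W


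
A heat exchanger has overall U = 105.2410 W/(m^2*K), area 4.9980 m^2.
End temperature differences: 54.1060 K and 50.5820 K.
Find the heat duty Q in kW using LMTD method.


LMTD = 52.3242 K
Q = 105.2410 * 4.9980 * 52.3242 = 27522.2546 W = 27.5223 kW

27.5223 kW


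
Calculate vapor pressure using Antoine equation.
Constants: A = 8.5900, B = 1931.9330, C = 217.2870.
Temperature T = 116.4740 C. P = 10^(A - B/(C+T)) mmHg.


C+T = 333.7610
B/(C+T) = 5.7884
log10(P) = 8.5900 - 5.7884 = 2.8016
P = 10^2.8016 = 633.3262 mmHg

633.3262 mmHg


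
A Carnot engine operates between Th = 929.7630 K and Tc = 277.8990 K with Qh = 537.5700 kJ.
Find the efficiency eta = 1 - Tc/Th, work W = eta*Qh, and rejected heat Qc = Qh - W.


eta = 1 - 277.8990/929.7630 = 0.7011
W = 0.7011 * 537.5700 = 376.8945 kJ
Qc = 537.5700 - 376.8945 = 160.6755 kJ

eta = 70.1108%, W = 376.8945 kJ, Qc = 160.6755 kJ


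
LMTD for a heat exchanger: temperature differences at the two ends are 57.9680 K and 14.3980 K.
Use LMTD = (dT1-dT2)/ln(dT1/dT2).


dT1/dT2 = 4.0261
ln(dT1/dT2) = 1.3928
LMTD = 43.5700 / 1.3928 = 31.2823 K

31.2823 K


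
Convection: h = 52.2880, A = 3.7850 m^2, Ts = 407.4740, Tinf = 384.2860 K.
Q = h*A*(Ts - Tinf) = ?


dT = 23.1880 K
Q = 52.2880 * 3.7850 * 23.1880 = 4589.1389 W

4589.1389 W


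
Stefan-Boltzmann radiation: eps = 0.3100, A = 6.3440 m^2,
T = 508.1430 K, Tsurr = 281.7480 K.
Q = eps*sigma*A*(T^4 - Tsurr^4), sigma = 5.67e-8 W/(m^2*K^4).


T^4 = 6.6672e+10
Tsurr^4 = 6.3015e+09
Q = 0.3100 * 5.67e-8 * 6.3440 * 6.0371e+10 = 6731.8293 W

6731.8293 W


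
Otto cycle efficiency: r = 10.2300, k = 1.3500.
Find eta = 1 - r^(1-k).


r^(k-1) = 2.2566
eta = 1 - 1/2.2566 = 0.5569 = 55.6857%

55.6857%


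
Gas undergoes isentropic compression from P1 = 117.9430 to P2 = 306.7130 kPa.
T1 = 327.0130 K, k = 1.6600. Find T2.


(k-1)/k = 0.3976
(P2/P1)^exp = 1.4623
T2 = 327.0130 * 1.4623 = 478.1772 K

478.1772 K


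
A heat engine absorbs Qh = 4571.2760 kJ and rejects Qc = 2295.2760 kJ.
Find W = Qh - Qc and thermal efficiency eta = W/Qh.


W = 4571.2760 - 2295.2760 = 2276.0000 kJ
eta = 2276.0000 / 4571.2760 = 0.4979 = 49.7892%

W = 2276.0000 kJ, eta = 49.7892%


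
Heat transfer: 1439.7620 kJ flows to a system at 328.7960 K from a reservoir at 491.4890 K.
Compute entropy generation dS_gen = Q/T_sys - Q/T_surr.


dS_sys = 1439.7620/328.7960 = 4.3789 kJ/K
dS_surr = -1439.7620/491.4890 = -2.9294 kJ/K
dS_gen = 4.3789 - 2.9294 = 1.4495 kJ/K (irreversible)

dS_gen = 1.4495 kJ/K, irreversible


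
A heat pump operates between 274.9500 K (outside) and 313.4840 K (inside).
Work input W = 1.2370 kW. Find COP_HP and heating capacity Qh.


COP = 313.4840 / 38.5340 = 8.1353
Qh = 8.1353 * 1.2370 = 10.0633 kW

COP = 8.1353, Qh = 10.0633 kW


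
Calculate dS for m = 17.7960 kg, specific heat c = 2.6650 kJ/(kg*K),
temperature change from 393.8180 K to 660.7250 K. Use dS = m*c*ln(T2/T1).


T2/T1 = 1.6777
ln(T2/T1) = 0.5174
dS = 17.7960 * 2.6650 * 0.5174 = 24.5407 kJ/K

24.5407 kJ/K


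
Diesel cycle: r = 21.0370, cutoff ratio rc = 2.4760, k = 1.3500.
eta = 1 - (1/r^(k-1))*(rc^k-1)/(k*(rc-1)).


r^(k-1) = 2.9043
rc^k = 3.4007
eta = 0.5852 = 58.5174%

58.5174%


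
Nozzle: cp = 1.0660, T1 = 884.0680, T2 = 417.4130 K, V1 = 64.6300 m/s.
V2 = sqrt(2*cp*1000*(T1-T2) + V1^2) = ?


dT = 466.6550 K
2*cp*1000*dT = 994908.4600
V1^2 = 4177.0369
V2 = sqrt(999085.4969) = 999.5426 m/s

999.5426 m/s


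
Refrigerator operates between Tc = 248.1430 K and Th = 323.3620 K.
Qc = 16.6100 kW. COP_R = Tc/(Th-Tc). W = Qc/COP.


COP = 248.1430 / 75.2190 = 3.2989
W = 16.6100 / 3.2989 = 5.0349 kW

COP = 3.2989, W = 5.0349 kW


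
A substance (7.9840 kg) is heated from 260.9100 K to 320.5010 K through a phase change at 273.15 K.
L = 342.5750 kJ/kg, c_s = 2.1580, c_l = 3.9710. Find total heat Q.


Q1 (sensible, solid) = 7.9840 * 2.1580 * 12.2400 = 210.8887 kJ
Q2 (latent) = 7.9840 * 342.5750 = 2735.1188 kJ
Q3 (sensible, liquid) = 7.9840 * 3.9710 * 47.3510 = 1501.2381 kJ
Q_total = 4447.2456 kJ

4447.2456 kJ


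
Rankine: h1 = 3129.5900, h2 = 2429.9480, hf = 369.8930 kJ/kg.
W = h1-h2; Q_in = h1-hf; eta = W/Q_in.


W = 699.6420 kJ/kg
Q_in = 2759.6970 kJ/kg
eta = 0.2535 = 25.3521%

eta = 25.3521%


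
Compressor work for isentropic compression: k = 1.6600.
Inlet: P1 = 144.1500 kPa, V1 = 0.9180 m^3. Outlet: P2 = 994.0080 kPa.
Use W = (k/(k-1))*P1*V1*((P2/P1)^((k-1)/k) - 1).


(k-1)/k = 0.3976
(P2/P1)^exp = 2.1548
W = 2.5152 * 144.1500 * 0.9180 * (2.1548 - 1) = 384.3553 kJ

384.3553 kJ


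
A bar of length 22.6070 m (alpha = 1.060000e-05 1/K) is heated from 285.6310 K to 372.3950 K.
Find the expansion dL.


dT = 86.7640 K
dL = 1.060000e-05 * 22.6070 * 86.7640 = 0.020792 m
L_final = 22.627792 m

dL = 0.020792 m


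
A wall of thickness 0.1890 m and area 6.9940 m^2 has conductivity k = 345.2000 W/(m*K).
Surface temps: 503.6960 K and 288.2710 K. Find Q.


dT = 215.4250 K
Q = 345.2000 * 6.9940 * 215.4250 / 0.1890 = 2751887.7341 W

2751887.7341 W


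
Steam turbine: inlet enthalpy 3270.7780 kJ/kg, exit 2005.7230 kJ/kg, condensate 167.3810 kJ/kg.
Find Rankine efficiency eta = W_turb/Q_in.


W = 1265.0550 kJ/kg
Q_in = 3103.3970 kJ/kg
eta = 0.4076 = 40.7636%

eta = 40.7636%


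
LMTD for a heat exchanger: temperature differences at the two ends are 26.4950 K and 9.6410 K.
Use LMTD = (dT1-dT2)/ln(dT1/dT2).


dT1/dT2 = 2.7482
ln(dT1/dT2) = 1.0109
LMTD = 16.8540 / 1.0109 = 16.6718 K

16.6718 K


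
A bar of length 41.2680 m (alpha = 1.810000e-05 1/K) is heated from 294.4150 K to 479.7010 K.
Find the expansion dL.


dT = 185.2860 K
dL = 1.810000e-05 * 41.2680 * 185.2860 = 0.138400 m
L_final = 41.406400 m

dL = 0.138400 m


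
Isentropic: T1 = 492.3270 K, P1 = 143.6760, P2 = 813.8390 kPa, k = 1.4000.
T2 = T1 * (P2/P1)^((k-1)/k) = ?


(k-1)/k = 0.2857
(P2/P1)^exp = 1.6413
T2 = 492.3270 * 1.6413 = 808.0544 K

808.0544 K


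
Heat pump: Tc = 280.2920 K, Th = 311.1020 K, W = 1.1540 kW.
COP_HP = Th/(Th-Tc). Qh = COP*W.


COP = 311.1020 / 30.8100 = 10.0974
Qh = 10.0974 * 1.1540 = 11.6524 kW

COP = 10.0974, Qh = 11.6524 kW


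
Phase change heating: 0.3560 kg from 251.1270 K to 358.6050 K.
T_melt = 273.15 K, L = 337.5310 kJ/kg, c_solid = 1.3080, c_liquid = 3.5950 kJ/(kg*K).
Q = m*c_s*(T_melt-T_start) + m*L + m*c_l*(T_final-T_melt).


Q1 (sensible, solid) = 0.3560 * 1.3080 * 22.0230 = 10.2550 kJ
Q2 (latent) = 0.3560 * 337.5310 = 120.1610 kJ
Q3 (sensible, liquid) = 0.3560 * 3.5950 * 85.4550 = 109.3670 kJ
Q_total = 239.7830 kJ

239.7830 kJ


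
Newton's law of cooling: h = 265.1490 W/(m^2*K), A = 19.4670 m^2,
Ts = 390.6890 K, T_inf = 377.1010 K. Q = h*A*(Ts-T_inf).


dT = 13.5880 K
Q = 265.1490 * 19.4670 * 13.5880 = 70136.5761 W

70136.5761 W


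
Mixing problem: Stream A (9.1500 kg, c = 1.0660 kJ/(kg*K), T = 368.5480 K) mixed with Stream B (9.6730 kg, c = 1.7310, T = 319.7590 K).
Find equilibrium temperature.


num = 8948.8132
den = 26.4979
Tf = 337.7183 K

337.7183 K


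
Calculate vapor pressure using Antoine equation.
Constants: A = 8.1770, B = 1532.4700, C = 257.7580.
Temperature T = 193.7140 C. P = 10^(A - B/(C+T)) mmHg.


C+T = 451.4720
B/(C+T) = 3.3944
log10(P) = 8.1770 - 3.3944 = 4.7826
P = 10^4.7826 = 60619.8033 mmHg

60619.8033 mmHg


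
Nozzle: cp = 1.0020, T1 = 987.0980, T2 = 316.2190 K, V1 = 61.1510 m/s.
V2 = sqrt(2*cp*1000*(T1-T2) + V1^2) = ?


dT = 670.8790 K
2*cp*1000*dT = 1344441.5160
V1^2 = 3739.4448
V2 = sqrt(1348180.9608) = 1161.1120 m/s

1161.1120 m/s


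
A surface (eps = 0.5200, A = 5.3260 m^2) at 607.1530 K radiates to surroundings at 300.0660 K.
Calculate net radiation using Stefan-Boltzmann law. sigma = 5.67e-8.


T^4 = 1.3589e+11
Tsurr^4 = 8.1071e+09
Q = 0.5200 * 5.67e-8 * 5.3260 * 1.2778e+11 = 20066.2217 W

20066.2217 W


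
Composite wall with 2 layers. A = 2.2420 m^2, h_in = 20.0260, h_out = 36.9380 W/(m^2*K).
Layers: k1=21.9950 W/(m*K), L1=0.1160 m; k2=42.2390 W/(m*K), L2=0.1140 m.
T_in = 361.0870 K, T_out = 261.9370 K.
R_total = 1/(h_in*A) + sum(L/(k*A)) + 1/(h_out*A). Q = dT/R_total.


R_conv_in = 1/(20.0260*2.2420) = 0.0223
R_1 = 0.1160/(21.9950*2.2420) = 0.0024
R_2 = 0.1140/(42.2390*2.2420) = 0.0012
R_conv_out = 1/(36.9380*2.2420) = 0.0121
R_total = 0.0379 K/W
Q = 99.1500 / 0.0379 = 2615.8324 W

R_total = 0.0379 K/W, Q = 2615.8324 W
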